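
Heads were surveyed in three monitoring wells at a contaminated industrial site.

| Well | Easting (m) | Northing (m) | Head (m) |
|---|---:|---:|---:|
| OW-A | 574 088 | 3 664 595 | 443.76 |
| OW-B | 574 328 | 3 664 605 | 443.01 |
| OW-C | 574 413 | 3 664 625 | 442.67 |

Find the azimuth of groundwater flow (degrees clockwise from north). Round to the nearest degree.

033°

With h = a·x + b·y + c and OW-A as origin, the differences give:
  240·a + 10·b = -0.75
  325·a + 30·b = -1.09
Eliminate b (×30 and ×10, subtract): 3950·a = -11.600 → a = ∂h/∂x = -0.002937
Back-substitute: b = ∂h/∂y = -0.004519.
Flow direction (−∇h) has components (+0.002937 E, +0.004519 N).
Azimuth = atan2(E, N) = atan2(+0.002937, +0.004519) = 33.0° ≈ 033°.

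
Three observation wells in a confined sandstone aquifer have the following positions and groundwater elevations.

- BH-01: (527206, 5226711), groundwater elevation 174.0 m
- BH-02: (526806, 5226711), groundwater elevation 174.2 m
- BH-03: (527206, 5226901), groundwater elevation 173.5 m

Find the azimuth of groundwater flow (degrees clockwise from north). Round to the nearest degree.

∂h/∂x = (174.2 − 174.0) / (526806 − 527206) = -0.0005000
∂h/∂y = (173.5 − 174.0) / (5226901 − 5226711) = -0.002632
Flow direction (−∇h) has components (+0.0005000 E, +0.002632 N).
Azimuth = atan2(E, N) = atan2(+0.0005000, +0.002632) = 10.8° ≈ 011°.

011°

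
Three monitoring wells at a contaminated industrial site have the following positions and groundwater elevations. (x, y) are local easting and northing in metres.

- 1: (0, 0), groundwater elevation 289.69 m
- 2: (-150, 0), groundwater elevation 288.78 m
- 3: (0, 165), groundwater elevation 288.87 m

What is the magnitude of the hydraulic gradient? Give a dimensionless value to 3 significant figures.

0.00784

∂h/∂x = (288.78 − 289.69) / (-150 − 0) = +0.006067
∂h/∂y = (288.87 − 289.69) / (165 − 0) = -0.004970
|∇h| = √(0.006067² + -0.004970²) = 0.007843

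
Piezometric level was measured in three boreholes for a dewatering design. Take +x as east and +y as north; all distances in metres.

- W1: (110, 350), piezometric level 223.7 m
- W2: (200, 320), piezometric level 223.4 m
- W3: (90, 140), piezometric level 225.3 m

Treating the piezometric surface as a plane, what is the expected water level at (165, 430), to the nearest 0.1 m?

Taking W1 as reference: W2−W1 = (90, -30, -0.3); W3−W1 = (-20, -210, +1.6).
Solve a·Δx + b·Δy = Δh: det = 90·(-210) − (-20)·(-30) = -19500.
∂h/∂x = [(-0.3)·(-210) − (+1.6)·(-30)] / -19500 = -0.005692
∂h/∂y = [90·(+1.6) − (-20)·(-0.3)] / -19500 = -0.007077
h(165, 430) = 223.7 + (-0.005692)·(55) + (-0.007077)·(80) = 223.7 -0.313 -0.566 = 222.821 m.

222.8 m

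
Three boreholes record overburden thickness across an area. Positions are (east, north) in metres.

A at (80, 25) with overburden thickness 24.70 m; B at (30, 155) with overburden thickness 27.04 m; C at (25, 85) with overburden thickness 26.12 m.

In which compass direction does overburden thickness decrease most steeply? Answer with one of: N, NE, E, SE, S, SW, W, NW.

SE

Differences from A: to B (Δx, Δy, Δh) = (-50, 130, +2.34); to C = (-55, 60, +1.42).
Solve a·Δx + b·Δy = Δd: det = (-50)·60 − (-55)·130 = 4150.
∂d/∂x = [(+2.34)·60 − (+1.42)·130] / 4150 = -0.01065
∂d/∂y = [(-50)·(+1.42) − (-55)·(+2.34)] / 4150 = +0.01390
Steepest decrease is along −∇f = (+0.01065 E, -0.01390 N) → southeast.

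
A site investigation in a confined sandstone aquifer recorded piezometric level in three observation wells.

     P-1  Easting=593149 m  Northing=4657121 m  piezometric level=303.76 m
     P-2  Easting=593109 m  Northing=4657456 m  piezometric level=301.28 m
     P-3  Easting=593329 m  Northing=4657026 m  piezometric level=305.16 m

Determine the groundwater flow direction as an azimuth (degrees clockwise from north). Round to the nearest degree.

329°

Differences from P-1: to P-2 (Δx, Δy, Δh) = (-40, 335, -2.48); to P-3 = (180, -95, +1.40).
Determinant of the coordinate differences = (-40)·(-95) − 180·335 = -56500.
∂h/∂x = [(-2.48)·(-95) − (+1.40)·335] / -56500 = +0.004131
∂h/∂y = [(-40)·(+1.40) − 180·(-2.48)] / -56500 = -0.006910
Flow direction (−∇h) has components (-0.004131 E, +0.006910 N).
Azimuth = atan2(E, N) = atan2(-0.004131, +0.006910) = 329.1° ≈ 329°.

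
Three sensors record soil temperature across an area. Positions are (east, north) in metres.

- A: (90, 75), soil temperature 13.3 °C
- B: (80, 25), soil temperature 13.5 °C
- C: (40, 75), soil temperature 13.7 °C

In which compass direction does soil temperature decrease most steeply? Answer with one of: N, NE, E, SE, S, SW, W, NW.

E

Three-point gradient (reference A): Δ to B = (-10, -50, +0.2), Δ to C = (-50, 0, +0.4).
∂T/∂x = -0.008000, ∂T/∂y = -0.002400 (det = -2500).
Steepest decrease is along −∇f = (+0.008000 E, +0.002400 N) → east.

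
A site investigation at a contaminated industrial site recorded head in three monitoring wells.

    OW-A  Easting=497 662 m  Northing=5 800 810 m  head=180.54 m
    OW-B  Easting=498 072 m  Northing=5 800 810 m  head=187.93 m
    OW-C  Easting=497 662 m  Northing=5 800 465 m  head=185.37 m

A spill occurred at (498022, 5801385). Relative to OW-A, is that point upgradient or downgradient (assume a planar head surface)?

downgradient

∂h/∂x = (187.93 − 180.54) / (498072 − 497662) = +0.01802
∂h/∂y = (185.37 − 180.54) / (5800465 − 5800810) = -0.01400
Head at (498022, 5801385) = 180.54 + (+0.01802)·(360) + (-0.01400)·(575) = 178.98 m.
That is lower than the 180.54 m at OW-A, so the point is downgradient.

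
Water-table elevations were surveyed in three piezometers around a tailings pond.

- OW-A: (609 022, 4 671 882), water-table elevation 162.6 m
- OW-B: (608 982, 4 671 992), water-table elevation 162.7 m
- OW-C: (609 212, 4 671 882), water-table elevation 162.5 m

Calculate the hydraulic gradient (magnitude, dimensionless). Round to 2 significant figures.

0.00089

Differences from OW-A: to OW-B (Δx, Δy, Δh) = (-40, 110, +0.1); to OW-C = (190, 0, -0.1).
Solve a·Δx + b·Δy = Δh: det = (-40)·0 − 190·110 = -20900.
∂h/∂x = [(+0.1)·0 − (-0.1)·110] / -20900 = -0.0005263
∂h/∂y = [(-40)·(-0.1) − 190·(+0.1)] / -20900 = +0.0007177
|∇h| = √(-0.0005263² + 0.0007177²) = 0.00089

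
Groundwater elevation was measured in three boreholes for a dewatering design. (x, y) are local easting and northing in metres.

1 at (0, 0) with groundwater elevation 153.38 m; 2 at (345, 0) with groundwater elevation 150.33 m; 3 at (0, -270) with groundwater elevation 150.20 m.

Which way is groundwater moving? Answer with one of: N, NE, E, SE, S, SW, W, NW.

SE

∂h/∂x = (150.33 − 153.38) / (345 − 0) = -0.008841
∂h/∂y = (150.20 − 153.38) / (-270 − 0) = +0.01178
Flow = −∇h = (+0.008841 east, -0.01178 north), which points southeast.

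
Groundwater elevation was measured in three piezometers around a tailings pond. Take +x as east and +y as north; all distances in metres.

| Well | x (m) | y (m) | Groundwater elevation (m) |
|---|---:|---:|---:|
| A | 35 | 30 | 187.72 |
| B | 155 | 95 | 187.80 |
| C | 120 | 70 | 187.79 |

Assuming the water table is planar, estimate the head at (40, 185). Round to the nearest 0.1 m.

Three-point gradient (reference A): Δ to B = (120, 65, +0.08), Δ to C = (85, 40, +0.07).
∂h/∂x = +0.001862, ∂h/∂y = -0.002207 (det = -725).
h(40, 185) = 187.72 + (+0.001862)·(5) + (-0.002207)·(155) = 187.72 +0.009 -0.342 = 187.387 m.

187.4 m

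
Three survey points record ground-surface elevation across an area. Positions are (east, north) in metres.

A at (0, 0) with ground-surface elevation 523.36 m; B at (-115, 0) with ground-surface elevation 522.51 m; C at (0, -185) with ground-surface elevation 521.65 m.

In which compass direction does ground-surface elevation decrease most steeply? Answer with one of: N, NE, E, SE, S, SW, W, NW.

SW

∂z/∂x = (522.51 − 523.36) / (-115 − 0) = +0.007391
∂z/∂y = (521.65 − 523.36) / (-185 − 0) = +0.009243
Steepest decrease is along −∇f = (-0.007391 E, -0.009243 N) → southwest.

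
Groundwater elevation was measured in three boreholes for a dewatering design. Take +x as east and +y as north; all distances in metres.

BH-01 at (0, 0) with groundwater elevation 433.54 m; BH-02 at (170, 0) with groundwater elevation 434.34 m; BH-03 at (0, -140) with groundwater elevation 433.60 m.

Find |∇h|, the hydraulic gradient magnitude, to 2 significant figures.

∂h/∂x = (434.34 − 433.54) / (170 − 0) = +0.004706
∂h/∂y = (433.60 − 433.54) / (-140 − 0) = -0.0004286
|∇h| = √(0.004706² + -0.0004286²) = 0.004725

0.0047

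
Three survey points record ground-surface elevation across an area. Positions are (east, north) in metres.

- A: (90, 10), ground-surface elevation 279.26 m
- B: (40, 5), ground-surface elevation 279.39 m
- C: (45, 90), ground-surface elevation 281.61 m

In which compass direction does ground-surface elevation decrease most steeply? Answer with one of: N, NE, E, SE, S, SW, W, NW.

With z = a·x + b·y + c and A as origin, the differences give:
  (-50)·a + (-5)·b = +0.13
  (-45)·a + 80·b = +2.35
Eliminate b (×80 and ×(-5), subtract): -4225·a = 22.150 → a = ∂z/∂x = -0.005243
Back-substitute: b = ∂z/∂y = +0.02643.
Steepest decrease is along −∇f = (+0.005243 E, -0.02643 N) → south.

S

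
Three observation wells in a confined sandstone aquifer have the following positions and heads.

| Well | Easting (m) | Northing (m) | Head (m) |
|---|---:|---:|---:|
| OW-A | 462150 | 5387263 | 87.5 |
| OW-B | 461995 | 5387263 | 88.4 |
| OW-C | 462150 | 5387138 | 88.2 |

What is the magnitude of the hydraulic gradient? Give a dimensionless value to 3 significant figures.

0.00807

∂h/∂x = (88.4 − 87.5) / (461995 − 462150) = -0.005806
∂h/∂y = (88.2 − 87.5) / (5387138 − 5387263) = -0.005600
|∇h| = √(-0.005806² + -0.005600²) = 0.008067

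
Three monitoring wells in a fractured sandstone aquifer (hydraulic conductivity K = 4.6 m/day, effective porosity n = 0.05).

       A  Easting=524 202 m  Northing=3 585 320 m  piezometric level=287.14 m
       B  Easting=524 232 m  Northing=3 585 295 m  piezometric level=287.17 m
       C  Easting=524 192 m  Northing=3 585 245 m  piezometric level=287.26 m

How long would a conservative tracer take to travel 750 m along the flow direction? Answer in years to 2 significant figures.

14 years

Taking A as reference: B−A = (30, -25, +0.03); C−A = (-10, -75, +0.12).
Solve a·Δx + b·Δy = Δh: det = 30·(-75) − (-10)·(-25) = -2500.
∂h/∂x = [(+0.03)·(-75) − (+0.12)·(-25)] / -2500 = -0.0003000
∂h/∂y = [30·(+0.12) − (-10)·(+0.03)] / -2500 = -0.001560
|∇h| = √(-0.0003000² + -0.001560²) = 0.001589
Seepage velocity v = K·i/n = 4.6 × 0.001589 / 0.05 = 0.1462 m/day.
t = 750 / 0.1462 = 5130 days = 14 years.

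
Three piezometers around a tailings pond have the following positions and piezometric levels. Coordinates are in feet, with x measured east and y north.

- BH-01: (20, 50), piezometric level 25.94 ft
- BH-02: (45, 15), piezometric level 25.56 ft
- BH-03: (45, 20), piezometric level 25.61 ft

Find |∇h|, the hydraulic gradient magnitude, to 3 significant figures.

Taking BH-01 as reference: BH-02−BH-01 = (25, -35, -0.38); BH-03−BH-01 = (25, -30, -0.33).
Determinant of the coordinate differences = 25·(-30) − 25·(-35) = 125.
∂h/∂x = [(-0.38)·(-30) − (-0.33)·(-35)] / 125 = -0.001200
∂h/∂y = [25·(-0.33) − 25·(-0.38)] / 125 = +0.01000
|∇h| = √(-0.001200² + 0.01000²) = 0.01007

0.0101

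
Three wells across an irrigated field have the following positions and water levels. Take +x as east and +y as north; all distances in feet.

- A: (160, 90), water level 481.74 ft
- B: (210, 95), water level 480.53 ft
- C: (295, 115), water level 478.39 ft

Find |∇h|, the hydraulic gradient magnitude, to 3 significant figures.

0.0246

Taking A as reference: B−A = (50, 5, -1.21); C−A = (135, 25, -3.35).
Solve a·Δx + b·Δy = Δh: det = 50·25 − 135·5 = 575.
∂h/∂x = [(-1.21)·25 − (-3.35)·5] / 575 = -0.02348
∂h/∂y = [50·(-3.35) − 135·(-1.21)] / 575 = -0.007217
|∇h| = √(-0.02348² + -0.007217²) = 0.02456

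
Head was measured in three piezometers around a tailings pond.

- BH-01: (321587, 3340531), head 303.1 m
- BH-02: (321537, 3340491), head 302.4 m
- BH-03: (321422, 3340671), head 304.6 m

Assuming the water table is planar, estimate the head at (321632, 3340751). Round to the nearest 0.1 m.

306.3 m

Differences from BH-01: to BH-02 (Δx, Δy, Δh) = (-50, -40, -0.7); to BH-03 = (-165, 140, +1.5).
Determinant of the coordinate differences = (-50)·140 − (-165)·(-40) = -13600.
∂h/∂x = [(-0.7)·140 − (+1.5)·(-40)] / -13600 = +0.002794
∂h/∂y = [(-50)·(+1.5) − (-165)·(-0.7)] / -13600 = +0.01401
h(321632, 3340751) = 303.1 + (+0.002794)·(45) + (+0.01401)·(220) = 303.1 +0.126 +3.082 = 306.307 m.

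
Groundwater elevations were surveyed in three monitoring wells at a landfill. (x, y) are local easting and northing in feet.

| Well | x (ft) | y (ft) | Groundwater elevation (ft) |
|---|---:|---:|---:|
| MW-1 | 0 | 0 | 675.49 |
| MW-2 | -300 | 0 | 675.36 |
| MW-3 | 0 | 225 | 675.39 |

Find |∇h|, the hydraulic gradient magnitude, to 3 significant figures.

0.000621

∂h/∂x = (675.36 − 675.49) / (-300 − 0) = +0.0004333
∂h/∂y = (675.39 − 675.49) / (225 − 0) = -0.0004444
|∇h| = √(0.0004333² + -0.0004444²) = 0.0006207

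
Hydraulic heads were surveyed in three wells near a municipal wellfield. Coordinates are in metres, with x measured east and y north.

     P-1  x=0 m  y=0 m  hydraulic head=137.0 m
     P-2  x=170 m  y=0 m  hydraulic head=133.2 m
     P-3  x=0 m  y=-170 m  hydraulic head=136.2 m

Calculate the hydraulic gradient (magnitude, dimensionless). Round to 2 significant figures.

∂h/∂x = (133.2 − 137.0) / (170 − 0) = -0.02235
∂h/∂y = (136.2 − 137.0) / (-170 − 0) = +0.004706
|∇h| = √(-0.02235² + 0.004706²) = 0.02284

0.023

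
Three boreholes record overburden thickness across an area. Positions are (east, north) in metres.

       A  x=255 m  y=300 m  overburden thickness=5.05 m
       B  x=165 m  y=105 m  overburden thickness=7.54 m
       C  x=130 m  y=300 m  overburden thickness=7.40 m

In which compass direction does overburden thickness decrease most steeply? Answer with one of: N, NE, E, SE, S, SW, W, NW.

Taking A as reference: B−A = (-90, -195, +2.49); C−A = (-125, 0, +2.35).
Determinant of the coordinate differences = (-90)·0 − (-125)·(-195) = -24375.
∂d/∂x = [(+2.49)·0 − (+2.35)·(-195)] / -24375 = -0.01880
∂d/∂y = [(-90)·(+2.35) − (-125)·(+2.49)] / -24375 = -0.004092
Steepest decrease is along −∇f = (+0.01880 E, +0.004092 N) → east.

E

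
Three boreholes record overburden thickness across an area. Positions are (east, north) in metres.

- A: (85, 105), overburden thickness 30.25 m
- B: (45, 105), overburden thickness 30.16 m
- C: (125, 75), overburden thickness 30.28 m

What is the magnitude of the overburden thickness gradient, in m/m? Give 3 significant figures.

0.00301 m/m

Differences from A: to B (Δx, Δy, Δh) = (-40, 0, -0.09); to C = (40, -30, +0.03).
Determinant of the coordinate differences = (-40)·(-30) − 40·0 = 1200.
∂d/∂x = [(-0.09)·(-30) − (+0.03)·0] / 1200 = +0.002250
∂d/∂y = [(-40)·(+0.03) − 40·(-0.09)] / 1200 = +0.002000
|∇f| = √(0.002250² + 0.002000²) = 0.00301 m/m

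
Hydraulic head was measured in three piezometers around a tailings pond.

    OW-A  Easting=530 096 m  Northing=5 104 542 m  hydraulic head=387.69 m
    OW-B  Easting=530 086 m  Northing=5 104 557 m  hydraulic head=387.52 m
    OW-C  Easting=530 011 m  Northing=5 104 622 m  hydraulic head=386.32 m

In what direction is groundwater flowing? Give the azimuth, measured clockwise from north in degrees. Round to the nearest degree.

Taking OW-A as reference: OW-B−OW-A = (-10, 15, -0.17); OW-C−OW-A = (-85, 80, -1.37).
Solve a·Δx + b·Δy = Δh: det = (-10)·80 − (-85)·15 = 475.
∂h/∂x = [(-0.17)·80 − (-1.37)·15] / 475 = +0.01463
∂h/∂y = [(-10)·(-1.37) − (-85)·(-0.17)] / 475 = -0.001579
Flow direction (−∇h) has components (-0.01463 E, +0.001579 N).
Azimuth = atan2(E, N) = atan2(-0.01463, +0.001579) = 276.2° ≈ 276°.

276°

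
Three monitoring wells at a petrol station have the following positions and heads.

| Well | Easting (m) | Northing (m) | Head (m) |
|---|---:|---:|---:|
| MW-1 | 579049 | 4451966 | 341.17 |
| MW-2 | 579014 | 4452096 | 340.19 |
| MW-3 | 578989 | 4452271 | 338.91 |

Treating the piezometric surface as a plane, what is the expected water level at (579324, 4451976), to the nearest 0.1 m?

Differences from MW-1: to MW-2 (Δx, Δy, Δh) = (-35, 130, -0.98); to MW-3 = (-60, 305, -2.26).
Solve a·Δx + b·Δy = Δh: det = (-35)·305 − (-60)·130 = -2875.
∂h/∂x = [(-0.98)·305 − (-2.26)·130] / -2875 = +0.001774
∂h/∂y = [(-35)·(-2.26) − (-60)·(-0.98)] / -2875 = -0.007061
h(579324, 4451976) = 341.17 + (+0.001774)·(275) + (-0.007061)·(10) = 341.17 +0.488 -0.071 = 341.587 m.

341.6 m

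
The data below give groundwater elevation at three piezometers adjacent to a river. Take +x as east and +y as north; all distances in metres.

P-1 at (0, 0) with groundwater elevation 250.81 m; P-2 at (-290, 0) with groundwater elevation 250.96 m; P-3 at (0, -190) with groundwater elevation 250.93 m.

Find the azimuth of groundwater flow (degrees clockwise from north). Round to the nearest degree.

∂h/∂x = (250.96 − 250.81) / (-290 − 0) = -0.0005172
∂h/∂y = (250.93 − 250.81) / (-190 − 0) = -0.0006316
Flow direction (−∇h) has components (+0.0005172 E, +0.0006316 N).
Azimuth = atan2(E, N) = atan2(+0.0005172, +0.0006316) = 39.3° ≈ 039°.

039°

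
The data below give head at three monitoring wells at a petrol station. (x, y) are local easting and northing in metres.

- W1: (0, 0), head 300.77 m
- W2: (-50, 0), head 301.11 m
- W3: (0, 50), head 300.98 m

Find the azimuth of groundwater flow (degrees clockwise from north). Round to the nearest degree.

122°

∂h/∂x = (301.11 − 300.77) / (-50 − 0) = -0.006800
∂h/∂y = (300.98 − 300.77) / (50 − 0) = +0.004200
Flow direction (−∇h) has components (+0.006800 E, -0.004200 N).
Azimuth = atan2(E, N) = atan2(+0.006800, -0.004200) = 121.7° ≈ 122°.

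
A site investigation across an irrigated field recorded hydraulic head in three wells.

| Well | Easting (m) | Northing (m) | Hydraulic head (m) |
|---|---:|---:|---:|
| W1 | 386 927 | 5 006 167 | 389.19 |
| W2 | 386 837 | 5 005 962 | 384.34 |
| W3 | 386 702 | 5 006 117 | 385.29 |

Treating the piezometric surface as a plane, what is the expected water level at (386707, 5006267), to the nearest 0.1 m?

388.0 m

Differences from W1: to W2 (Δx, Δy, Δh) = (-90, -205, -4.85); to W3 = (-225, -50, -3.90).
Determinant of the coordinate differences = (-90)·(-50) − (-225)·(-205) = -41625.
∂h/∂x = [(-4.85)·(-50) − (-3.90)·(-205)] / -41625 = +0.01338
∂h/∂y = [(-90)·(-3.90) − (-225)·(-4.85)] / -41625 = +0.01778
h(386707, 5006267) = 389.19 + (+0.01338)·(-220) + (+0.01778)·(100) = 389.19 -2.944 +1.778 = 388.024 m.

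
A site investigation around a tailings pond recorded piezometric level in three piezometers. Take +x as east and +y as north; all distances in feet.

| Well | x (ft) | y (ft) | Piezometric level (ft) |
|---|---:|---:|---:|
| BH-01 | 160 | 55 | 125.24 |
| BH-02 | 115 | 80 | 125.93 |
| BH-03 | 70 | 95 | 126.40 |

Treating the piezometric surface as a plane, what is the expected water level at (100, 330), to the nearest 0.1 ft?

With h = a·x + b·y + c and BH-01 as origin, the differences give:
  (-45)·a + 25·b = +0.69
  (-90)·a + 40·b = +1.16
Eliminate b (×40 and ×25, subtract): 450·a = -1.400 → a = ∂h/∂x = -0.003111
Back-substitute: b = ∂h/∂y = +0.02200.
h(100, 330) = 125.24 + (-0.003111)·(-60) + (+0.02200)·(275) = 125.24 +0.187 +6.050 = 131.477 ft.

131.5 ft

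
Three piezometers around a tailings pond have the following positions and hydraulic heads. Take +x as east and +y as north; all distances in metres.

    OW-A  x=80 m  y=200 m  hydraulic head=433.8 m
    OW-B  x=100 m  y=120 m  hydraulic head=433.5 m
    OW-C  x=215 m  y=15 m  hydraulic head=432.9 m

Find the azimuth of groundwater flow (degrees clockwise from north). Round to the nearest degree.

144°

With h = a·x + b·y + c and OW-A as origin, the differences give:
  20·a + (-80)·b = -0.3
  135·a + (-185)·b = -0.9
Eliminate b (×(-185) and ×(-80), subtract): 7100·a = -16.50 → a = ∂h/∂x = -0.002324
Back-substitute: b = ∂h/∂y = +0.003169.
Flow direction (−∇h) has components (+0.002324 E, -0.003169 N).
Azimuth = atan2(E, N) = atan2(+0.002324, -0.003169) = 143.7° ≈ 144°.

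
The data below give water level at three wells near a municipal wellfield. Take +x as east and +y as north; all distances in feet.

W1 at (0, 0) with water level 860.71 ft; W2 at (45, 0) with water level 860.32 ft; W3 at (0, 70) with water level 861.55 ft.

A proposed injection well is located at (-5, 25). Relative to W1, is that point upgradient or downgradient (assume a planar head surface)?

upgradient

∂h/∂x = (860.32 − 860.71) / (45 − 0) = -0.008667
∂h/∂y = (861.55 − 860.71) / (70 − 0) = +0.01200
Head at (-5, 25) = 860.71 + (-0.008667)·(-5) + (+0.01200)·(25) = 861.05 ft.
That is higher than the 860.71 ft at W1, so the point is upgradient.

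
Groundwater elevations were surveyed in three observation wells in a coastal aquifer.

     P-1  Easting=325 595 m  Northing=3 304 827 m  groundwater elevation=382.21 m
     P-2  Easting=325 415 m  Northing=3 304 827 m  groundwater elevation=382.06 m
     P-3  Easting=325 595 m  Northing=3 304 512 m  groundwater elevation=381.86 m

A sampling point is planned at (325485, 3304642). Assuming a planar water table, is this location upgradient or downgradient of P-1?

downgradient

∂h/∂x = (382.06 − 382.21) / (325415 − 325595) = +0.0008333
∂h/∂y = (381.86 − 382.21) / (3304512 − 3304827) = +0.001111
Head at (325485, 3304642) = 382.21 + (+0.0008333)·(-110) + (+0.001111)·(-185) = 381.91 m.
That is lower than the 382.21 m at P-1, so the point is downgradient.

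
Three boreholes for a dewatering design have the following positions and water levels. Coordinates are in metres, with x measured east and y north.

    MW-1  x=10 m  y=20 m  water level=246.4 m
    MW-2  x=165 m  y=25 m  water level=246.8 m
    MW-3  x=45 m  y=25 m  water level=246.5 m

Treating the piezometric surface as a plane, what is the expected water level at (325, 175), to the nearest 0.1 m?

With h = a·x + b·y + c and MW-1 as origin, the differences give:
  155·a + 5·b = +0.4
  35·a + 5·b = +0.1
Eliminate b (×5 and ×5, subtract): 600·a = 1.50 → a = ∂h/∂x = +0.002500
Back-substitute: b = ∂h/∂y = +0.002500.
h(325, 175) = 246.4 + (+0.002500)·(315) + (+0.002500)·(155) = 246.4 +0.788 +0.387 = 247.575 m.

247.6 m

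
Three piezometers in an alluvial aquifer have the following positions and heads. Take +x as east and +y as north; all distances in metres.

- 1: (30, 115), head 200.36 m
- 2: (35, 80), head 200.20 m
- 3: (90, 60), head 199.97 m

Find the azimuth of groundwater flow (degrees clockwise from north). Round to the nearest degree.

Differences from 1: to 2 (Δx, Δy, Δh) = (5, -35, -0.16); to 3 = (60, -55, -0.39).
Solve a·Δx + b·Δy = Δh: det = 5·(-55) − 60·(-35) = 1825.
∂h/∂x = [(-0.16)·(-55) − (-0.39)·(-35)] / 1825 = -0.002658
∂h/∂y = [5·(-0.39) − 60·(-0.16)] / 1825 = +0.004192
Flow direction (−∇h) has components (+0.002658 E, -0.004192 N).
Azimuth = atan2(E, N) = atan2(+0.002658, -0.004192) = 147.6° ≈ 148°.

148°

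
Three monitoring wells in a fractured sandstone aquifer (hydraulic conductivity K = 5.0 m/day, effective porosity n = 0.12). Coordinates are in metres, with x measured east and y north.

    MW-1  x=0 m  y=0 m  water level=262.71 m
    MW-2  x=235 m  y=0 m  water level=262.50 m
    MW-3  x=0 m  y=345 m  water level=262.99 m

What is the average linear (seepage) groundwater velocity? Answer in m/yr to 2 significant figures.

∂h/∂x = (262.50 − 262.71) / (235 − 0) = -0.0008936
∂h/∂y = (262.99 − 262.71) / (345 − 0) = +0.0008116
|∇h| = √(-0.0008936² + 0.0008116²) = 0.001207
Seepage velocity v = K·i/n = 5.0 × 0.001207 / 0.12 = 0.05029 m/day = 18.37 m/yr.

18 m/yr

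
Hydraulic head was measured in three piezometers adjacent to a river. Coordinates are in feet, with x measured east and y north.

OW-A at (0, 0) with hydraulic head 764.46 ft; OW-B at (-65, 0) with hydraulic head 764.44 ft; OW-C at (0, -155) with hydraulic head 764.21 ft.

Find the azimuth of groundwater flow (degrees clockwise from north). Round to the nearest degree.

∂h/∂x = (764.44 − 764.46) / (-65 − 0) = +0.0003077
∂h/∂y = (764.21 − 764.46) / (-155 − 0) = +0.001613
Flow direction (−∇h) has components (-0.0003077 E, -0.001613 N).
Azimuth = atan2(E, N) = atan2(-0.0003077, -0.001613) = 190.8° ≈ 191°.

191°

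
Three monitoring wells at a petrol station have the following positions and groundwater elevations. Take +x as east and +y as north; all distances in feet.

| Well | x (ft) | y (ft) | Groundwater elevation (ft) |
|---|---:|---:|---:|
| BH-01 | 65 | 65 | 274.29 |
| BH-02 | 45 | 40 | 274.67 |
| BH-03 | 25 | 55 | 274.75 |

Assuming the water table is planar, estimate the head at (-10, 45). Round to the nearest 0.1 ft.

275.2 ft

Differences from BH-01: to BH-02 (Δx, Δy, Δh) = (-20, -25, +0.38); to BH-03 = (-40, -10, +0.46).
Solve a·Δx + b·Δy = Δh: det = (-20)·(-10) − (-40)·(-25) = -800.
∂h/∂x = [(+0.38)·(-10) − (+0.46)·(-25)] / -800 = -0.009625
∂h/∂y = [(-20)·(+0.46) − (-40)·(+0.38)] / -800 = -0.007500
h(-10, 45) = 274.29 + (-0.009625)·(-75) + (-0.007500)·(-20) = 274.29 +0.722 +0.150 = 275.162 ft.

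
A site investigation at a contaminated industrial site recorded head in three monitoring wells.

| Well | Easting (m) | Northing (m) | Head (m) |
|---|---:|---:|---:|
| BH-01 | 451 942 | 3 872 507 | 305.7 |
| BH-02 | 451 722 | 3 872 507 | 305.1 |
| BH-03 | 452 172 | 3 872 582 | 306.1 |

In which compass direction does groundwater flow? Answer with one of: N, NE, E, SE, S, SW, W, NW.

Three-point gradient (reference BH-01): Δ to BH-02 = (-220, 0, -0.6), Δ to BH-03 = (230, 75, +0.4).
∂h/∂x = +0.002727, ∂h/∂y = -0.003030 (det = -16500).
Flow = −∇h = (-0.002727 east, +0.003030 north), which points northwest.

NW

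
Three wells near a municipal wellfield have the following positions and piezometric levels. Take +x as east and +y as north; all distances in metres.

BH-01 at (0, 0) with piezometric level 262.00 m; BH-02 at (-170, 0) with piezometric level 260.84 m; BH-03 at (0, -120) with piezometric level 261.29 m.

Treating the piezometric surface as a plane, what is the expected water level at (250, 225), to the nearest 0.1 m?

265.0 m

∂h/∂x = (260.84 − 262.00) / (-170 − 0) = +0.006824
∂h/∂y = (261.29 − 262.00) / (-120 − 0) = +0.005917
h(250, 225) = 262.00 + (+0.006824)·(250) + (+0.005917)·(225) = 262.00 +1.706 +1.331 = 265.037 m.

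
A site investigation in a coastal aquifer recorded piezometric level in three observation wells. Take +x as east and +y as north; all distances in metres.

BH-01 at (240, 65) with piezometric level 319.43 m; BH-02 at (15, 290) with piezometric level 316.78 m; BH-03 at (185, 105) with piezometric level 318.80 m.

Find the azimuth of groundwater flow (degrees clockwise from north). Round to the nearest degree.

276°

With h = a·x + b·y + c and BH-01 as origin, the differences give:
  (-225)·a + 225·b = -2.65
  (-55)·a + 40·b = -0.63
Eliminate b (×40 and ×225, subtract): 3375·a = 35.750 → a = ∂h/∂x = +0.01059
Back-substitute: b = ∂h/∂y = -0.001185.
Flow direction (−∇h) has components (-0.01059 E, +0.001185 N).
Azimuth = atan2(E, N) = atan2(-0.01059, +0.001185) = 276.4° ≈ 276°.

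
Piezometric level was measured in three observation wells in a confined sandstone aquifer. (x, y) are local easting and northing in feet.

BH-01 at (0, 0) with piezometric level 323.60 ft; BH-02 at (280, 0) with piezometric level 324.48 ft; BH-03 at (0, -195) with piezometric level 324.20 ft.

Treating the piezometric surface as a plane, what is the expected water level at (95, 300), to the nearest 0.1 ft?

∂h/∂x = (324.48 − 323.60) / (280 − 0) = +0.003143
∂h/∂y = (324.20 − 323.60) / (-195 − 0) = -0.003077
h(95, 300) = 323.60 + (+0.003143)·(95) + (-0.003077)·(300) = 323.60 +0.299 -0.923 = 322.975 ft.

323.0 ft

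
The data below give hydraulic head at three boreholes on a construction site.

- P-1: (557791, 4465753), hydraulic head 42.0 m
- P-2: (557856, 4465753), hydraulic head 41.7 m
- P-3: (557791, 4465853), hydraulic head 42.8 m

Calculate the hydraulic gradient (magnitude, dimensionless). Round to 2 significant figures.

∂h/∂x = (41.7 − 42.0) / (557856 − 557791) = -0.004615
∂h/∂y = (42.8 − 42.0) / (4465853 − 4465753) = +0.008000
|∇h| = √(-0.004615² + 0.008000²) = 0.009236

0.0092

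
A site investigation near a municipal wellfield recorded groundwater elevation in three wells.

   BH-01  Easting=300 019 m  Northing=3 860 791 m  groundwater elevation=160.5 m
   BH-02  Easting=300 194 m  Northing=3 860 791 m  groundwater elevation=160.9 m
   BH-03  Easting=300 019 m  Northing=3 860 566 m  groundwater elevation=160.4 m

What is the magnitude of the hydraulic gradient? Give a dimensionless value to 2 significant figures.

0.0023

∂h/∂x = (160.9 − 160.5) / (300194 − 300019) = +0.002286
∂h/∂y = (160.4 − 160.5) / (3860566 − 3860791) = +0.0004444
|∇h| = √(0.002286² + 0.0004444²) = 0.002329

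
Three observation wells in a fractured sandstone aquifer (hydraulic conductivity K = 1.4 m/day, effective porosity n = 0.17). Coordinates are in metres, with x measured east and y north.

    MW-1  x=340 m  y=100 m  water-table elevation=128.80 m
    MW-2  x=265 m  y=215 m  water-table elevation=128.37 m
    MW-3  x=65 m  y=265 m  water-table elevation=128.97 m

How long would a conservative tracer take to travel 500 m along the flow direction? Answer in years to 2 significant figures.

20 years

With h = a·x + b·y + c and MW-1 as origin, the differences give:
  (-75)·a + 115·b = -0.43
  (-275)·a + 165·b = +0.17
Eliminate b (×165 and ×115, subtract): 19250·a = -90.500 → a = ∂h/∂x = -0.004701
Back-substitute: b = ∂h/∂y = -0.006805.
|∇h| = √(-0.004701² + -0.006805²) = 0.008271
Seepage velocity v = K·i/n = 1.4 × 0.008271 / 0.17 = 0.06811 m/day.
t = 500 / 0.06811 = 7341 days = 20.1 years.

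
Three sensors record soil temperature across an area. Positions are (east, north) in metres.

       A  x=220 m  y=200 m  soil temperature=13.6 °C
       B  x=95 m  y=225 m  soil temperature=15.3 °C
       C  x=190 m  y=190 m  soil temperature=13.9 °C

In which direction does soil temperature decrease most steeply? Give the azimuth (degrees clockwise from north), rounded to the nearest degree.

Taking A as reference: B−A = (-125, 25, +1.7); C−A = (-30, -10, +0.3).
Determinant of the coordinate differences = (-125)·(-10) − (-30)·25 = 2000.
∂T/∂x = [(+1.7)·(-10) − (+0.3)·25] / 2000 = -0.01225
∂T/∂y = [(-125)·(+0.3) − (-30)·(+1.7)] / 2000 = +0.006750
Steepest decrease is along −∇f: components (+0.01225 E, -0.006750 N).
Azimuth = atan2(+0.01225, -0.006750) = 118.9° ≈ 119°.

119°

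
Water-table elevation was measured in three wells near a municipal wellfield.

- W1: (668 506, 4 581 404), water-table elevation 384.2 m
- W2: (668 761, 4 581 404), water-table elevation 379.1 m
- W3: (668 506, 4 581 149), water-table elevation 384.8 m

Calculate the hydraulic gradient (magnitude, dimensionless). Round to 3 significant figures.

0.0201

∂h/∂x = (379.1 − 384.2) / (668761 − 668506) = -0.02000
∂h/∂y = (384.8 − 384.2) / (4581149 − 4581404) = -0.002353
|∇h| = √(-0.02000² + -0.002353²) = 0.02014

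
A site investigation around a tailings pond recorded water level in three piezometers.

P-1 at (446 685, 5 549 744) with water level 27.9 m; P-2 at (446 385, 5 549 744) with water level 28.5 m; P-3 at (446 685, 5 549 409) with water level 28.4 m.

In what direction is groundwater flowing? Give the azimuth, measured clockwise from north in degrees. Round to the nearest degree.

053°

∂h/∂x = (28.5 − 27.9) / (446385 − 446685) = -0.002000
∂h/∂y = (28.4 − 27.9) / (5549409 − 5549744) = -0.001493
Flow direction (−∇h) has components (+0.002000 E, +0.001493 N).
Azimuth = atan2(E, N) = atan2(+0.002000, +0.001493) = 53.3° ≈ 053°.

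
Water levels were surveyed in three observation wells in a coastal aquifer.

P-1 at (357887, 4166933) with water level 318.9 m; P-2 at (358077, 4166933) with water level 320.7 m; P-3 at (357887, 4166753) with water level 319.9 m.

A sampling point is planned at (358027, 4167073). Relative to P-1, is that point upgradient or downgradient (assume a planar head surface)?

upgradient

∂h/∂x = (320.7 − 318.9) / (358077 − 357887) = +0.009474
∂h/∂y = (319.9 − 318.9) / (4166753 − 4166933) = -0.005556
Head at (358027, 4167073) = 318.9 + (+0.009474)·(140) + (-0.005556)·(140) = 319.45 m.
That is higher than the 318.9 m at P-1, so the point is upgradient.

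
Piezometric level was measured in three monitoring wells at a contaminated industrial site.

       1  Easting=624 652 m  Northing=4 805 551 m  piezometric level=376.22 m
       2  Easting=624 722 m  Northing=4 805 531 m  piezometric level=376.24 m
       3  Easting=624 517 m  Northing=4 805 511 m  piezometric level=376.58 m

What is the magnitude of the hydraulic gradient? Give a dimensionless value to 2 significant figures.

0.0052

Three-point gradient (reference 1): Δ to 2 = (70, -20, +0.02), Δ to 3 = (-135, -40, +0.36).
∂h/∂x = -0.001164, ∂h/∂y = -0.005073 (det = -5500).
|∇h| = √(-0.001164² + -0.005073²) = 0.005205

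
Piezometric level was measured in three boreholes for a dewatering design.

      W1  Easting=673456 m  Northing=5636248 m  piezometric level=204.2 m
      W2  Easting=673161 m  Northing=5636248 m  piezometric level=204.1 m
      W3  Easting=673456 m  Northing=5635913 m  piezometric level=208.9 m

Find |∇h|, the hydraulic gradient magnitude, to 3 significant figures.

∂h/∂x = (204.1 − 204.2) / (673161 − 673456) = +0.0003390
∂h/∂y = (208.9 − 204.2) / (5635913 − 5636248) = -0.01403
|∇h| = √(0.0003390² + -0.01403²) = 0.01403

0.0140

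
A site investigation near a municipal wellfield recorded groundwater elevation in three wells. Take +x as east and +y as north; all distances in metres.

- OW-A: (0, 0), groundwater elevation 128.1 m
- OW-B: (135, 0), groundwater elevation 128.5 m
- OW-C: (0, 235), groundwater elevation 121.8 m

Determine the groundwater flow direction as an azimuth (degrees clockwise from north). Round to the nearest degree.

354°

∂h/∂x = (128.5 − 128.1) / (135 − 0) = +0.002963
∂h/∂y = (121.8 − 128.1) / (235 − 0) = -0.02681
Flow direction (−∇h) has components (-0.002963 E, +0.02681 N).
Azimuth = atan2(E, N) = atan2(-0.002963, +0.02681) = 353.7° ≈ 354°.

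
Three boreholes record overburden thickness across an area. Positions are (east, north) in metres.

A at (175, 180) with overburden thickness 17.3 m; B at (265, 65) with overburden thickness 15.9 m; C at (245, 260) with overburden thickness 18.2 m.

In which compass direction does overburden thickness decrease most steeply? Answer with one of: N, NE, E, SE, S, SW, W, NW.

With d = a·x + b·y + c and A as origin, the differences give:
  90·a + (-115)·b = -1.4
  70·a + 80·b = +0.9
Eliminate b (×80 and ×(-115), subtract): 15250·a = -8.50 → a = ∂d/∂x = -0.0005574
Back-substitute: b = ∂d/∂y = +0.01174.
Steepest decrease is along −∇f = (+0.0005574 E, -0.01174 N) → south.

S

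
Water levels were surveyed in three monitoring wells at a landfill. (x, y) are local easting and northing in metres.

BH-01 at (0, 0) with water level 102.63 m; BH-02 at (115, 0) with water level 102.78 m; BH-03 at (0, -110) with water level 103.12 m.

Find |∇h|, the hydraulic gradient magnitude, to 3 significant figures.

∂h/∂x = (102.78 − 102.63) / (115 − 0) = +0.001304
∂h/∂y = (103.12 − 102.63) / (-110 − 0) = -0.004455
|∇h| = √(0.001304² + -0.004455²) = 0.004642

0.00464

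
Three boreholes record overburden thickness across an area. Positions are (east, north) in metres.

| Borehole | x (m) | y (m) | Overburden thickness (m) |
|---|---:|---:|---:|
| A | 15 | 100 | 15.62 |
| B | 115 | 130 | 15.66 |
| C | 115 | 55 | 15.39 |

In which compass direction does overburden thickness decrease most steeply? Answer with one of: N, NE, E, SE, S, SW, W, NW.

Three-point gradient (reference A): Δ to B = (100, 30, +0.04), Δ to C = (100, -45, -0.23).
∂d/∂x = -0.0006800, ∂d/∂y = +0.003600 (det = -7500).
Steepest decrease is along −∇f = (+0.0006800 E, -0.003600 N) → south.

S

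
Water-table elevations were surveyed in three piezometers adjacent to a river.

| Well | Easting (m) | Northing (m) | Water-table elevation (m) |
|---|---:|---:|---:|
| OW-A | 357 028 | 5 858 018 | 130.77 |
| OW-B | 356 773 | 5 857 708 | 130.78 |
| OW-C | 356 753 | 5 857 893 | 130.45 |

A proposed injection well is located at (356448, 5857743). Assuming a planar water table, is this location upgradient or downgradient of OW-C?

downgradient

Three-point gradient (reference OW-A): Δ to OW-B = (-255, -310, +0.01), Δ to OW-C = (-275, -125, -0.32).
∂h/∂x = +0.001882, ∂h/∂y = -0.001580 (det = -53375).
Head at (356448, 5857743) = 130.77 + (+0.001882)·(-580) + (-0.001580)·(-275) = 130.11 m.
That is lower than the 130.45 m at OW-C, so the point is downgradient.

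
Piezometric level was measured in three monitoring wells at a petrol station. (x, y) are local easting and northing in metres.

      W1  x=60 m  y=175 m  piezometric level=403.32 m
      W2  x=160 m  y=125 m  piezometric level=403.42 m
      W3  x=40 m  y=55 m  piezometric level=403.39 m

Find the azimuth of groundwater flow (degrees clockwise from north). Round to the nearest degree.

317°

With h = a·x + b·y + c and W1 as origin, the differences give:
  100·a + (-50)·b = +0.10
  (-20)·a + (-120)·b = +0.07
Eliminate b (×(-120) and ×(-50), subtract): -13000·a = -8.500 → a = ∂h/∂x = +0.0006538
Back-substitute: b = ∂h/∂y = -0.0006923.
Flow direction (−∇h) has components (-0.0006538 E, +0.0006923 N).
Azimuth = atan2(E, N) = atan2(-0.0006538, +0.0006923) = 316.6° ≈ 317°.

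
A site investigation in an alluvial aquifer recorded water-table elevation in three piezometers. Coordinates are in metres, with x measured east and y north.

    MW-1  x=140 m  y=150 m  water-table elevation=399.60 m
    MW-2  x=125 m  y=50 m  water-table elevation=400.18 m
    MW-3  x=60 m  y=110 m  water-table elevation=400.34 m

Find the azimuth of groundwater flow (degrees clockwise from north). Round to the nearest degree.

055°

Differences from MW-1: to MW-2 (Δx, Δy, Δh) = (-15, -100, +0.58); to MW-3 = (-80, -40, +0.74).
Determinant of the coordinate differences = (-15)·(-40) − (-80)·(-100) = -7400.
∂h/∂x = [(+0.58)·(-40) − (+0.74)·(-100)] / -7400 = -0.006865
∂h/∂y = [(-15)·(+0.74) − (-80)·(+0.58)] / -7400 = -0.004770
Flow direction (−∇h) has components (+0.006865 E, +0.004770 N).
Azimuth = atan2(E, N) = atan2(+0.006865, +0.004770) = 55.2° ≈ 055°.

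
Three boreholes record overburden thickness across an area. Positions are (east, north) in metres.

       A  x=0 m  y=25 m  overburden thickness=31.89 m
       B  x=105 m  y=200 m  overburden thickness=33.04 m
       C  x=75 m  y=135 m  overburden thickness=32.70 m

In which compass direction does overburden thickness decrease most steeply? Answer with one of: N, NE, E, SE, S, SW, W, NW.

Differences from A: to B (Δx, Δy, Δh) = (105, 175, +1.15); to C = (75, 110, +0.81).
Solve a·Δx + b·Δy = Δd: det = 105·110 − 75·175 = -1575.
∂d/∂x = [(+1.15)·110 − (+0.81)·175] / -1575 = +0.009683
∂d/∂y = [105·(+0.81) − 75·(+1.15)] / -1575 = +0.0007619
Steepest decrease is along −∇f = (-0.009683 E, -0.0007619 N) → west.

W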